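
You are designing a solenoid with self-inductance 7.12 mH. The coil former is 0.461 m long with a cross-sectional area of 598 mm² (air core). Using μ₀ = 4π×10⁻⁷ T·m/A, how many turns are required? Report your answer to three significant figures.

N ≈ 2090 turns

A = 598 mm² = 5.980×10^-4 m².
From L = μ₀N²A/ℓ, N = √(Lℓ / (μ₀A)).
N = √[(7.120×10^-3)(0.461) / ((4π×10⁻⁷)×5.980×10^-4)] = √(4.368×10^6) ≈ 2089.9.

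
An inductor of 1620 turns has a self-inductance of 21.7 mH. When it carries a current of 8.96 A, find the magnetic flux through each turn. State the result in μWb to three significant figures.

From L = NΦ_B/I, the flux per turn is Φ_B = LI/N.
Φ_B = (2.170×10^-2 H)(8.96 A)/1620 = 1.200×10^-4 Wb.

Φ_B ≈ 120 μWb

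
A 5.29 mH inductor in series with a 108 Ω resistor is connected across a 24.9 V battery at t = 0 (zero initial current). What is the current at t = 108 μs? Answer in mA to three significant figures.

I ≈ 205 mA

τ = L/R = 5.290×10^-3/108 = 4.898×10^-5 s; final current I_∞ = ε/R = 24.9/108 = 0.2306 A.
I(t) = I_∞(1 − e^(−t/τ)) with t/τ = 2.205.
I = (0.2306)(1 − e^(−2.205)) = 0.2051 A.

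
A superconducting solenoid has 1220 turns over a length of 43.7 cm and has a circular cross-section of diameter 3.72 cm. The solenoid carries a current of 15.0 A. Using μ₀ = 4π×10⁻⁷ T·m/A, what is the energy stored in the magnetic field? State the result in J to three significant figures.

U ≈ 0.523 J

A = π(d/2)² = π(1.860×10^-2 m)² = 1.087×10^-3 m².
L = μ₀N²A/ℓ = (4π×10⁻⁷)(1220)²(1.087×10^-3)/(0.437) = 4.652×10^-3 H.
U = ½LI² = ½(4.652×10^-3)(15.0)² = 0.5233 J.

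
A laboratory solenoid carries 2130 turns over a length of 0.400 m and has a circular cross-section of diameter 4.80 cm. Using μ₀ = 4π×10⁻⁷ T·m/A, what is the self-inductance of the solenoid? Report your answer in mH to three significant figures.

L ≈ 25.8 mH

A = π(d/2)² = π(2.400×10^-2 m)² = 1.810×10^-3 m².
For a long solenoid, L = μ₀N²A/ℓ.
L = (4π×10⁻⁷)(2130)²(1.810×10^-3)/(0.4 m) = 2.579×10^-2 H.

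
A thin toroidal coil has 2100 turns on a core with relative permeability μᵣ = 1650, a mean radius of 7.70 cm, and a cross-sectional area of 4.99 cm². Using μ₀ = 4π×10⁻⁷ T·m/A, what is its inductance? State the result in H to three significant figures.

L ≈ 9.43 H

For a thin toroid, L = μ₀μᵣN²A/(2πR).
L = (4π×10⁻⁷)(1650)(2100)²(4.990×10^-4) / (2π×7.700×10^-2 m) = 9.431 H.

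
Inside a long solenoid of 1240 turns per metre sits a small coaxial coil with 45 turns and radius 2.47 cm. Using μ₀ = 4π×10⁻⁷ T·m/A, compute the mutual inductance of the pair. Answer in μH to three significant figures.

The outer solenoid produces a uniform field B₁ = μ₀n₁I₁ across the inner coil,
so the flux linkage is N₂Φ = N₂B₁A₂ = μ₀n₁N₂A₂·I₁, giving M = μ₀n₁N₂A₂.
A₂ = πr² = π(2.470×10^-2 m)² = 1.917×10^-3 m².
M = (4π×10⁻⁷)(1240)(45)(1.917×10^-3) = 1.344×10^-4 H.

M ≈ 134 μH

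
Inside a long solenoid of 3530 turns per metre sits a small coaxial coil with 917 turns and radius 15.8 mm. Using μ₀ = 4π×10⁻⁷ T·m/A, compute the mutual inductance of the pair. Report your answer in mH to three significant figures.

M ≈ 3.19 mH

The outer solenoid produces a uniform field B₁ = μ₀n₁I₁ across the inner coil,
so the flux linkage is N₂Φ = N₂B₁A₂ = μ₀n₁N₂A₂·I₁, giving M = μ₀n₁N₂A₂.
A₂ = πr² = π(1.580×10^-2 m)² = 7.843×10^-4 m².
M = (4π×10⁻⁷)(3530)(917)(7.843×10^-4) = 3.190×10^-3 H.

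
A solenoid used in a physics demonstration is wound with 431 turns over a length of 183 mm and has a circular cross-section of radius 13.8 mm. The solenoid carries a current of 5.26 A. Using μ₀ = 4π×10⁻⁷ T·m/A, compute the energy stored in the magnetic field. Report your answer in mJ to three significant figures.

U ≈ 10.6 mJ

A = πr² = π(1.380×10^-2 m)² = 5.983×10^-4 m².
L = μ₀N²A/ℓ = (4π×10⁻⁷)(431)²(5.983×10^-4)/(0.183) = 7.632×10^-4 H.
U = ½LI² = ½(7.632×10^-4)(5.26)² = 1.056×10^-2 J.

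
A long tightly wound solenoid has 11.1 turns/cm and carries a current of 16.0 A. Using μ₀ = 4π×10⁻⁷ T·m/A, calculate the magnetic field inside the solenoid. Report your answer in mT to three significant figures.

B ≈ 22.3 mT

Inside a long solenoid, B = μ₀nI.
B = (4π×10⁻⁷)(1.110×10^3 m⁻¹)(16.0 A) = 2.232×10^-2 T.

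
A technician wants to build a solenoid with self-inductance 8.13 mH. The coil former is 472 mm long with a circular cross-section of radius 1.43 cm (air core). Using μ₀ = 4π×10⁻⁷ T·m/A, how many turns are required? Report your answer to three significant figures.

A = πr² = π(1.430×10^-2 m)² = 6.424×10^-4 m².
From L = μ₀N²A/ℓ, N = √(Lℓ / (μ₀A)).
N = √[(8.130×10^-3)(0.472) / ((4π×10⁻⁷)×6.424×10^-4)] = √(4.753×10^6) ≈ 2180.2.

N ≈ 2180 turns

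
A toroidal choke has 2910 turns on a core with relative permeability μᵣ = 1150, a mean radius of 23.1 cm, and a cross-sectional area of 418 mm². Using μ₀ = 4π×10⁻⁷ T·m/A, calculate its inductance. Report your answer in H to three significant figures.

For a thin toroid, L = μ₀μᵣN²A/(2πR).
L = (4π×10⁻⁷)(1150)(2910)²(4.180×10^-4) / (2π×0.231 m) = 3.524 H.

L ≈ 3.52 H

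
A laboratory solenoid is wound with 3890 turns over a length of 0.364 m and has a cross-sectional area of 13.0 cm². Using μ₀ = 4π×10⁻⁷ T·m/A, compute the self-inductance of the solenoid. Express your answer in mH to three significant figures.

L ≈ 67.9 mH

A = 13.0 cm² = 1.300×10^-3 m².
For a long solenoid, L = μ₀N²A/ℓ.
L = (4π×10⁻⁷)(3890)²(1.300×10^-3)/(0.364 m) = 6.791×10^-2 H.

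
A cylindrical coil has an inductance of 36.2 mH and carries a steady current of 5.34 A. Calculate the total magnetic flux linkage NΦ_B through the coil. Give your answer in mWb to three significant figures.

From L = NΦ_B/I, the flux linkage is NΦ_B = LI.
NΦ_B = (3.620×10^-2 H)(5.34 A) = 0.1933 Wb.

NΦ_B ≈ 193 mWb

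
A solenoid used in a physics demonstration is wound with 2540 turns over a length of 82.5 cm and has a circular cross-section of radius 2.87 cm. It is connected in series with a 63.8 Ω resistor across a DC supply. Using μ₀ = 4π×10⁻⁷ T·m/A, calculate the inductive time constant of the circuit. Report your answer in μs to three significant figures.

A = πr² = π(2.870×10^-2 m)² = 2.588×10^-3 m².
L = μ₀N²A/ℓ = (4π×10⁻⁷)(2540)²(2.588×10^-3)/(0.825) = 2.543×10^-2 H.
τ = L/R = (2.543×10^-2)/(63.8) = 3.986×10^-4 s.

τ ≈ 399 μs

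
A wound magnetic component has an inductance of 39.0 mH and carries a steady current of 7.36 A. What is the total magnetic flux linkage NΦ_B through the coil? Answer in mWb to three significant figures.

From L = NΦ_B/I, the flux linkage is NΦ_B = LI.
NΦ_B = (3.900×10^-2 H)(7.36 A) = 0.287 Wb.

NΦ_B ≈ 287 mWb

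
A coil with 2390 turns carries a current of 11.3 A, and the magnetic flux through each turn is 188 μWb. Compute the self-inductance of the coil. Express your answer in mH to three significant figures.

L ≈ 39.8 mH

Self-inductance is defined by L = NΦ_B/I (flux linkage over current).
L = (2390)(1.880×10^-4 Wb)/(11.3 A) = 3.976×10^-2 H.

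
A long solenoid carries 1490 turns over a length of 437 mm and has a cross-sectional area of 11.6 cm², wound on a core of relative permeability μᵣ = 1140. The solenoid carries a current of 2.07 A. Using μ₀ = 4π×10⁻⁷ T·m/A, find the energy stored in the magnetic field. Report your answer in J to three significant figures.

U ≈ 18.1 J

A = 11.6 cm² = 1.160×10^-3 m².
L = μ₀μᵣN²A/ℓ = (4π×10⁻⁷)(1140)(1490)²(1.160×10^-3)/(0.437) = 8.442 H.
U = ½LI² = ½(8.442)(2.07)² = 18.09 J.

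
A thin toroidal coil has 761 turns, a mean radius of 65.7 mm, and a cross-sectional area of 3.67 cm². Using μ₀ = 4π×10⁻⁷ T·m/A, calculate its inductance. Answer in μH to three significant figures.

For a thin toroid, L = μ₀N²A/(2πR).
L = (4π×10⁻⁷)(761)²(3.670×10^-4) / (2π×6.570×10^-2 m) = 6.470×10^-4 H.

L ≈ 647 μH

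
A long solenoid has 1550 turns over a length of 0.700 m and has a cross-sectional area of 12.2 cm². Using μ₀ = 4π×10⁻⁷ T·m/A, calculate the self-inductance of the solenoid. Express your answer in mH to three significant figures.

A = 12.2 cm² = 1.220×10^-3 m².
For a long solenoid, L = μ₀N²A/ℓ.
L = (4π×10⁻⁷)(1550)²(1.220×10^-3)/(0.7 m) = 5.262×10^-3 H.

L ≈ 5.26 mH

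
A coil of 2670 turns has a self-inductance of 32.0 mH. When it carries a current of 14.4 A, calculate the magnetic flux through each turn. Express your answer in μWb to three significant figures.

Φ_B ≈ 173 μWb

From L = NΦ_B/I, the flux per turn is Φ_B = LI/N.
Φ_B = (3.200×10^-2 H)(14.4 A)/2670 = 1.726×10^-4 Wb.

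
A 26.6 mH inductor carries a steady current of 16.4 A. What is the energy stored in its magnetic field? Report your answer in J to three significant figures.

Stored magnetic energy: U = ½LI².
U = ½(2.660×10^-2 H)(16.4 A)² = 3.577 J.

U ≈ 3.58 J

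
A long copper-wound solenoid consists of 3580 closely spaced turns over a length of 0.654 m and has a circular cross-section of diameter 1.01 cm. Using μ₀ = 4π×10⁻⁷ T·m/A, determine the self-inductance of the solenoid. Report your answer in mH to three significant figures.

A = π(d/2)² = π(5.050×10^-3 m)² = 8.012×10^-5 m².
For a long solenoid, L = μ₀N²A/ℓ.
L = (4π×10⁻⁷)(3580)²(8.012×10^-5)/(0.654 m) = 1.973×10^-3 H.

L ≈ 1.97 mH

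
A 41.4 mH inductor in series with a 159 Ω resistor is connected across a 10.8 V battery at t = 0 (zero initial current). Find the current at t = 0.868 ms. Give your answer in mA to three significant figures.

I ≈ 65.5 mA

τ = L/R = 4.140×10^-2/159 = 2.604×10^-4 s; final current I_∞ = ε/R = 10.8/159 = 6.792×10^-2 A.
I(t) = I_∞(1 − e^(−t/τ)) with t/τ = 3.334.
I = (6.792×10^-2)(1 − e^(−3.334)) = 6.550×10^-2 A.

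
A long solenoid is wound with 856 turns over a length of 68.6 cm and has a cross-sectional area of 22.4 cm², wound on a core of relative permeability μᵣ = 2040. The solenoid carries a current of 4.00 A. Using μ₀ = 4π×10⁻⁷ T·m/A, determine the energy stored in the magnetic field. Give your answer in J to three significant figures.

A = 22.4 cm² = 2.240×10^-3 m².
L = μ₀μᵣN²A/ℓ = (4π×10⁻⁷)(2040)(856)²(2.240×10^-3)/(0.686) = 6.134 H.
U = ½LI² = ½(6.134)(4.00)² = 49.07 J.

U ≈ 49.1 J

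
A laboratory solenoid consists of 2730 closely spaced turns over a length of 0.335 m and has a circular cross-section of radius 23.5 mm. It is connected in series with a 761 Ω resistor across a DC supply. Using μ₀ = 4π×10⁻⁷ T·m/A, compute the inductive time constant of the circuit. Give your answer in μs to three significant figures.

τ ≈ 63.7 μs

A = πr² = π(2.350×10^-2 m)² = 1.7349×10^-3 m².
L = μ₀N²A/ℓ = (4π×10⁻⁷)(2730)²(1.7349×10^-3)/(0.335) = 4.850×10^-2 H.
τ = L/R = (4.850×10^-2)/(761) = 6.374×10^-5 s.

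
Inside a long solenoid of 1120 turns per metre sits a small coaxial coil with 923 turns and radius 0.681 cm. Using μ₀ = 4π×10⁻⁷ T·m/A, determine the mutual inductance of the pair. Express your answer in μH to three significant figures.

M ≈ 189 μH

The outer solenoid produces a uniform field B₁ = μ₀n₁I₁ across the inner coil,
so the flux linkage is N₂Φ = N₂B₁A₂ = μ₀n₁N₂A₂·I₁, giving M = μ₀n₁N₂A₂.
A₂ = πr² = π(6.810×10^-3 m)² = 1.457×10^-4 m².
M = (4π×10⁻⁷)(1120)(923)(1.457×10^-4) = 1.893×10^-4 H.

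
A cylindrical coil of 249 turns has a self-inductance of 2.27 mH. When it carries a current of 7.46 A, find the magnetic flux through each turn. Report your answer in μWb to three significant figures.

Φ_B ≈ 68.0 μWb

From L = NΦ_B/I, the flux per turn is Φ_B = LI/N.
Φ_B = (2.270×10^-3 H)(7.46 A)/249 = 6.801×10^-5 Wb.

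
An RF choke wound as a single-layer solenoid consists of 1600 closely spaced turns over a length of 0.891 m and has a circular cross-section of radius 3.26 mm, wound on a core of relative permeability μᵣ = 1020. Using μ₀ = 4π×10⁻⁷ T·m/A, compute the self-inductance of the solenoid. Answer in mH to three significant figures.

L ≈ 123 mH

A = πr² = π(3.260×10^-3 m)² = 3.339×10^-5 m².
For a long solenoid, L = μ₀μᵣN²A/ℓ.
L = (4π×10⁻⁷)(1020)(1600)²(3.339×10^-5)/(0.891 m) = 0.123 H.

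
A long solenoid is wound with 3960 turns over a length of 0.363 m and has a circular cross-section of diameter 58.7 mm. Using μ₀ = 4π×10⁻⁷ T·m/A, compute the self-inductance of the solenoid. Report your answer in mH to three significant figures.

A = π(d/2)² = π(2.935×10^-2 m)² = 2.706×10^-3 m².
For a long solenoid, L = μ₀N²A/ℓ.
L = (4π×10⁻⁷)(3960)²(2.706×10^-3)/(0.363 m) = 0.1469 H.

L ≈ 147 mH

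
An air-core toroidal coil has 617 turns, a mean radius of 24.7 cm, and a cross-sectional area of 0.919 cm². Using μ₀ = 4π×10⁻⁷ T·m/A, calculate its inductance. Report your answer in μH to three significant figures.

For a thin toroid, L = μ₀N²A/(2πR).
L = (4π×10⁻⁷)(617)²(9.190×10^-5) / (2π×0.247 m) = 2.833×10^-5 H.

L ≈ 28.3 μH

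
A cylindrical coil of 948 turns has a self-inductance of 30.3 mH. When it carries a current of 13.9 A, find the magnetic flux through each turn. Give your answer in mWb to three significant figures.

From L = NΦ_B/I, the flux per turn is Φ_B = LI/N.
Φ_B = (3.030×10^-2 H)(13.9 A)/948 = 4.443×10^-4 Wb.

Φ_B ≈ 0.444 mWb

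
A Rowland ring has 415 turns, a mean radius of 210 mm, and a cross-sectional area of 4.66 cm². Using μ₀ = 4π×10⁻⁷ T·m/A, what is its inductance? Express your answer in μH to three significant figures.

For a thin toroid, L = μ₀N²A/(2πR).
L = (4π×10⁻⁷)(415)²(4.660×10^-4) / (2π×0.21 m) = 7.644×10^-5 H.

L ≈ 76.4 μH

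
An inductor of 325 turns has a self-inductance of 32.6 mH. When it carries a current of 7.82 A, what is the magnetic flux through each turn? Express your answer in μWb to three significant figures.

Φ_B ≈ 784 μWb

From L = NΦ_B/I, the flux per turn is Φ_B = LI/N.
Φ_B = (3.260×10^-2 H)(7.82 A)/325 = 7.844×10^-4 Wb.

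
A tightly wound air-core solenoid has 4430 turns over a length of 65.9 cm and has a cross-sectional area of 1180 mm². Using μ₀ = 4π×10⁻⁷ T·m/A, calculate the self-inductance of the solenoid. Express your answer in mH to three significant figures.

A = 1180 mm² = 1.180×10^-3 m².
For a long solenoid, L = μ₀N²A/ℓ.
L = (4π×10⁻⁷)(4430)²(1.180×10^-3)/(0.659 m) = 4.416×10^-2 H.

L ≈ 44.2 mH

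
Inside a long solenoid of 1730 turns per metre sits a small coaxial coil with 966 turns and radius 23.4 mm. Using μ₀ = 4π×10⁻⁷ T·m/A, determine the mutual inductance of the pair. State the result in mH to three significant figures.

M ≈ 3.61 mH

The outer solenoid produces a uniform field B₁ = μ₀n₁I₁ across the inner coil,
so the flux linkage is N₂Φ = N₂B₁A₂ = μ₀n₁N₂A₂·I₁, giving M = μ₀n₁N₂A₂.
A₂ = πr² = π(2.340×10^-2 m)² = 1.720×10^-3 m².
M = (4π×10⁻⁷)(1730)(966)(1.720×10^-3) = 3.613×10^-3 H.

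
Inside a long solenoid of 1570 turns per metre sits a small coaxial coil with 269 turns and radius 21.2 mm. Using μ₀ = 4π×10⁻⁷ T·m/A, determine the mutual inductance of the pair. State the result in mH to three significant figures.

The outer solenoid produces a uniform field B₁ = μ₀n₁I₁ across the inner coil,
so the flux linkage is N₂Φ = N₂B₁A₂ = μ₀n₁N₂A₂·I₁, giving M = μ₀n₁N₂A₂.
A₂ = πr² = π(2.120×10^-2 m)² = 1.412×10^-3 m².
M = (4π×10⁻⁷)(1570)(269)(1.412×10^-3) = 7.493×10^-4 H.

M ≈ 0.749 mH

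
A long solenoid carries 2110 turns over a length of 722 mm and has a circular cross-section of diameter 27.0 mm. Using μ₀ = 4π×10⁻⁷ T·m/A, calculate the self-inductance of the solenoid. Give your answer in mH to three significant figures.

A = π(d/2)² = π(1.350×10^-2 m)² = 5.726×10^-4 m².
For a long solenoid, L = μ₀N²A/ℓ.
L = (4π×10⁻⁷)(2110)²(5.726×10^-4)/(0.722 m) = 4.437×10^-3 H.

L ≈ 4.44 mH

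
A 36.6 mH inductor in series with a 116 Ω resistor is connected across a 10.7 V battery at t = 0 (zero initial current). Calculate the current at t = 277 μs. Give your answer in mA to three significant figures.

τ = L/R = 3.660×10^-2/116 = 3.155×10^-4 s; final current I_∞ = ε/R = 10.7/116 = 9.224×10^-2 A.
I(t) = I_∞(1 − e^(−t/τ)) with t/τ = 0.878.
I = (9.224×10^-2)(1 − e^(−0.878)) = 5.390×10^-2 A.

I ≈ 53.9 mA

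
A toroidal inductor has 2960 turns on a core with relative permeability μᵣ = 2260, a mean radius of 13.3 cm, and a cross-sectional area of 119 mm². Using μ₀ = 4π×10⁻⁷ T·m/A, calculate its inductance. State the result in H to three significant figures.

For a thin toroid, L = μ₀μᵣN²A/(2πR).
L = (4π×10⁻⁷)(2260)(2960)²(1.190×10^-4) / (2π×0.133 m) = 3.543 H.

L ≈ 3.54 H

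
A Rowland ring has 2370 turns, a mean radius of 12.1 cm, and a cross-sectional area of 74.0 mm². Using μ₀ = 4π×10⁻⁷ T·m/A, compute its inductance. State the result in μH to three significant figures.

For a thin toroid, L = μ₀N²A/(2πR).
L = (4π×10⁻⁷)(2370)²(7.400×10^-5) / (2π×0.121 m) = 6.870×10^-4 H.

L ≈ 687 μH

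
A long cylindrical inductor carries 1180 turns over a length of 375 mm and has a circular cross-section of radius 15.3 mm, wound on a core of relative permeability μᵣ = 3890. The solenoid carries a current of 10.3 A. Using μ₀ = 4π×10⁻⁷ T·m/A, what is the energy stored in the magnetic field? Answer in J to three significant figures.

U ≈ 708 J

A = πr² = π(1.530×10^-2 m)² = 7.354×10^-4 m².
L = μ₀μᵣN²A/ℓ = (4π×10⁻⁷)(3890)(1180)²(7.354×10^-4)/(0.375) = 13.348 H.
U = ½LI² = ½(13.348)(10.3)² = 708.1 J.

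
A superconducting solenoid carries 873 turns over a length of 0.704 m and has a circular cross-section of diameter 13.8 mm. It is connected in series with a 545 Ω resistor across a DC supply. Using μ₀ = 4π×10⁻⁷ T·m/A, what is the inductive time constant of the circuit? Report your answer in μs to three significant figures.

A = π(d/2)² = π(6.900×10^-3 m)² = 1.496×10^-4 m².
L = μ₀N²A/ℓ = (4π×10⁻⁷)(873)²(1.496×10^-4)/(0.704) = 2.0348×10^-4 H.
τ = L/R = (2.0348×10^-4)/(545) = 3.734×10^-7 s.

τ ≈ 0.373 μs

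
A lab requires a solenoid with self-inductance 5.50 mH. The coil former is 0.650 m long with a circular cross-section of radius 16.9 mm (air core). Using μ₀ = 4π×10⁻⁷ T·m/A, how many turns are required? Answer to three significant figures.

N ≈ 1780 turns

A = πr² = π(1.690×10^-2 m)² = 8.973×10^-4 m².
From L = μ₀N²A/ℓ, N = √(Lℓ / (μ₀A)).
N = √[(5.500×10^-3)(0.65) / ((4π×10⁻⁷)×8.973×10^-4)] = √(3.171×10^6) ≈ 1780.6.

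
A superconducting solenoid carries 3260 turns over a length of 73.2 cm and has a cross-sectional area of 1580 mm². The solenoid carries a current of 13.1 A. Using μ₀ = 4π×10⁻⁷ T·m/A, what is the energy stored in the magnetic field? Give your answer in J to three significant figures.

U ≈ 2.47 J

A = 1580 mm² = 1.580×10^-3 m².
L = μ₀N²A/ℓ = (4π×10⁻⁷)(3260)²(1.580×10^-3)/(0.732) = 2.883×10^-2 H.
U = ½LI² = ½(2.883×10^-2)(13.1)² = 2.473 J.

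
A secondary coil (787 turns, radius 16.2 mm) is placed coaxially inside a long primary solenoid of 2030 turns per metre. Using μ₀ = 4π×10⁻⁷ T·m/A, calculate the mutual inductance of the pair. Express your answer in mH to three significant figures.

The outer solenoid produces a uniform field B₁ = μ₀n₁I₁ across the inner coil,
so the flux linkage is N₂Φ = N₂B₁A₂ = μ₀n₁N₂A₂·I₁, giving M = μ₀n₁N₂A₂.
A₂ = πr² = π(1.620×10^-2 m)² = 8.2448×10^-4 m².
M = (4π×10⁻⁷)(2030)(787)(8.2448×10^-4) = 1.655×10^-3 H.

M ≈ 1.66 mH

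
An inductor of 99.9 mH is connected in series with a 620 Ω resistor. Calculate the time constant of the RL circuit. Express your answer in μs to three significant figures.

τ ≈ 161 μs

τ = L/R = (9.990×10^-2 H)/(620 Ω) = 1.611×10^-4 s.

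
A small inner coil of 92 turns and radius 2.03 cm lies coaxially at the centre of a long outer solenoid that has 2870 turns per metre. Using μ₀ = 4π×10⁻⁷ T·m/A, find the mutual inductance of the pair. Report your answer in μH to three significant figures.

The outer solenoid produces a uniform field B₁ = μ₀n₁I₁ across the inner coil,
so the flux linkage is N₂Φ = N₂B₁A₂ = μ₀n₁N₂A₂·I₁, giving M = μ₀n₁N₂A₂.
A₂ = πr² = π(2.030×10^-2 m)² = 1.2946×10^-3 m².
M = (4π×10⁻⁷)(2870)(92)(1.2946×10^-3) = 4.296×10^-4 H.

M ≈ 430 μH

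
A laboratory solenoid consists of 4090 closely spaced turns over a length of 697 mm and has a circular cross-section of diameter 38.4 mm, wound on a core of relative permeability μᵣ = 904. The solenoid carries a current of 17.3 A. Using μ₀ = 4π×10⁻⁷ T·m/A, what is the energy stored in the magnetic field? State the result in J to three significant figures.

U ≈ 4730 J

A = π(d/2)² = π(1.920×10^-2 m)² = 1.158×10^-3 m².
L = μ₀μᵣN²A/ℓ = (4π×10⁻⁷)(904)(4090)²(1.158×10^-3)/(0.697) = 31.58 H.
U = ½LI² = ½(31.58)(17.3)² = 4.725×10^3 J.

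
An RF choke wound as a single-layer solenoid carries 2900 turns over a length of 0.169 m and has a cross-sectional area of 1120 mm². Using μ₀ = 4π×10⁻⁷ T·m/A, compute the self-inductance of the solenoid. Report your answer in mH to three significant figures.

L ≈ 70.0 mH

A = 1120 mm² = 1.120×10^-3 m².
For a long solenoid, L = μ₀N²A/ℓ.
L = (4π×10⁻⁷)(2900)²(1.120×10^-3)/(0.169 m) = 7.004×10^-2 H.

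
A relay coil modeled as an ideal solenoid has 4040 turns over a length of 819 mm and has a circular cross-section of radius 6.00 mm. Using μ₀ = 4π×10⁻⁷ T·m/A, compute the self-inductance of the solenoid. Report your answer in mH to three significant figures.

L ≈ 2.83 mH

A = πr² = π(6.000×10^-3 m)² = 1.131×10^-4 m².
For a long solenoid, L = μ₀N²A/ℓ.
L = (4π×10⁻⁷)(4040)²(1.131×10^-4)/(0.819 m) = 2.832×10^-3 H.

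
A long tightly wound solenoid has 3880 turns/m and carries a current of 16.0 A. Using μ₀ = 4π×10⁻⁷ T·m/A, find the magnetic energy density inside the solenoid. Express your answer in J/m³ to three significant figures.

B = μ₀nI = (4π×10⁻⁷)(3.880×10^3)(16.0) = 7.801×10^-2 T.
u = B²/(2μ₀) = (7.801×10^-2)²/(2×4π×10⁻⁷) = 2.421×10^3 J/m³.

u ≈ 2420 J/m³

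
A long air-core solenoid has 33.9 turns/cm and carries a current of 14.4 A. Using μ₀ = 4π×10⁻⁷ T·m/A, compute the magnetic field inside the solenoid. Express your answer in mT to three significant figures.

B ≈ 61.3 mT

Inside a long solenoid, B = μ₀nI.
B = (4π×10⁻⁷)(3.390×10^3 m⁻¹)(14.4 A) = 6.134×10^-2 T.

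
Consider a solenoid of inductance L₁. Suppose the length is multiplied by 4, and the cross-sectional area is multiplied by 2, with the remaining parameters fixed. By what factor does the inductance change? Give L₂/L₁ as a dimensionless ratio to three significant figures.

For a solenoid, L ∝ μᵣN²A/ℓ.
L₂/L₁ = (4)^-1 × (2) = 0.500.

L₂/L₁ = 0.500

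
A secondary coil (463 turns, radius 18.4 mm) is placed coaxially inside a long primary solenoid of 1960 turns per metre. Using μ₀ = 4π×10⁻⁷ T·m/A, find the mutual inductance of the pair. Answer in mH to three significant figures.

M ≈ 1.21 mH

The outer solenoid produces a uniform field B₁ = μ₀n₁I₁ across the inner coil,
so the flux linkage is N₂Φ = N₂B₁A₂ = μ₀n₁N₂A₂·I₁, giving M = μ₀n₁N₂A₂.
A₂ = πr² = π(1.840×10^-2 m)² = 1.064×10^-3 m².
M = (4π×10⁻⁷)(1960)(463)(1.064×10^-3) = 1.213×10^-3 H.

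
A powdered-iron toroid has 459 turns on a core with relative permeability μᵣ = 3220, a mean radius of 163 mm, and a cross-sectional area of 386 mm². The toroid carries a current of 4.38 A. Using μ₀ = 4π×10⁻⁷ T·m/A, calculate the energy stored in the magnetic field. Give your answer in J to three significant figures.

U ≈ 3.08 J

L = μ₀μᵣN²A/(2πR) = (4π×10⁻⁷)(3220)(459)²(3.860×10^-4)/(2π×0.163) = 0.3213 H.
U = ½LI² = ½(0.3213)(4.38)² = 3.082 J.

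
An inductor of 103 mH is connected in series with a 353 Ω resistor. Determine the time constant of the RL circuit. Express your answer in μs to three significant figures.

τ = L/R = (0.103 H)/(353 Ω) = 2.918×10^-4 s.

τ ≈ 292 μs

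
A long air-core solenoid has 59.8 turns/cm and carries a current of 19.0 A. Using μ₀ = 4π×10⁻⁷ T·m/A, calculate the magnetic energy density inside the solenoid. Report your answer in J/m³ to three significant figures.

u ≈ 8110 J/m³

B = μ₀nI = (4π×10⁻⁷)(5.980×10^3)(19.0) = 0.1428 T.
u = B²/(2μ₀) = (0.1428)²/(2×4π×10⁻⁷) = 8.111×10^3 J/m³.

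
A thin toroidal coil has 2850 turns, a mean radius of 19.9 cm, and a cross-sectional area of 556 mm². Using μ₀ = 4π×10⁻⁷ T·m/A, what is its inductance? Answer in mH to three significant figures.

For a thin toroid, L = μ₀N²A/(2πR).
L = (4π×10⁻⁷)(2850)²(5.560×10^-4) / (2π×0.199 m) = 4.539×10^-3 H.

L ≈ 4.54 mH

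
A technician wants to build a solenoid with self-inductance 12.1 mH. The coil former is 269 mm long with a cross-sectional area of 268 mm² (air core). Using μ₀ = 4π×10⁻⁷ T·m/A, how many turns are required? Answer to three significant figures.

N ≈ 3110 turns

A = 268 mm² = 2.680×10^-4 m².
From L = μ₀N²A/ℓ, N = √(Lℓ / (μ₀A)).
N = √[(1.210×10^-2)(0.269) / ((4π×10⁻⁷)×2.680×10^-4)] = √(9.6648×10^6) ≈ 3108.8.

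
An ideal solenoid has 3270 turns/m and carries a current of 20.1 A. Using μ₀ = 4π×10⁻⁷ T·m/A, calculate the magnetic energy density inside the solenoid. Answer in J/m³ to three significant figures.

u ≈ 2710 J/m³

B = μ₀nI = (4π×10⁻⁷)(3.270×10^3)(20.1) = 8.259×10^-2 T.
u = B²/(2μ₀) = (8.259×10^-2)²/(2×4π×10⁻⁷) = 2.714×10^3 J/m³.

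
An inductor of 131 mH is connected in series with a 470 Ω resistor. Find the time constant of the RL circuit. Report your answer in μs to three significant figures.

τ = L/R = (0.131 H)/(470 Ω) = 2.787×10^-4 s.

τ ≈ 279 μs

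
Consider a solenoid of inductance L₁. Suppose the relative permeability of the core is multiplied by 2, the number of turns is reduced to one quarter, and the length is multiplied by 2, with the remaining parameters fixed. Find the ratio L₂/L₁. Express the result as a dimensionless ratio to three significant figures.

For a solenoid, L ∝ μᵣN²A/ℓ.
L₂/L₁ = (2) × (0.25)^2 × (2)^-1 = 0.0625.

L₂/L₁ = 0.0625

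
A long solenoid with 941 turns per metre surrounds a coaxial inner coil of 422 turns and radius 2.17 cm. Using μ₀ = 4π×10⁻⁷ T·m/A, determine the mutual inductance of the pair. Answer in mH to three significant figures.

M ≈ 0.738 mH

The outer solenoid produces a uniform field B₁ = μ₀n₁I₁ across the inner coil,
so the flux linkage is N₂Φ = N₂B₁A₂ = μ₀n₁N₂A₂·I₁, giving M = μ₀n₁N₂A₂.
A₂ = πr² = π(2.170×10^-2 m)² = 1.479×10^-3 m².
M = (4π×10⁻⁷)(941)(422)(1.479×10^-3) = 7.382×10^-4 H.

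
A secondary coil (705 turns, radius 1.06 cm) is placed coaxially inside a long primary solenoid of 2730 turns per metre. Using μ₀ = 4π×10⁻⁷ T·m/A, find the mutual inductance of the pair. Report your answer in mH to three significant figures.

M ≈ 0.854 mH

The outer solenoid produces a uniform field B₁ = μ₀n₁I₁ across the inner coil,
so the flux linkage is N₂Φ = N₂B₁A₂ = μ₀n₁N₂A₂·I₁, giving M = μ₀n₁N₂A₂.
A₂ = πr² = π(1.060×10^-2 m)² = 3.530×10^-4 m².
M = (4π×10⁻⁷)(2730)(705)(3.530×10^-4) = 8.537×10^-4 H.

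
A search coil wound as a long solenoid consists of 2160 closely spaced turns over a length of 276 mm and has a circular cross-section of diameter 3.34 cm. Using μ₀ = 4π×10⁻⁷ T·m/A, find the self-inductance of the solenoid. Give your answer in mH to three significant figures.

A = π(d/2)² = π(1.670×10^-2 m)² = 8.762×10^-4 m².
For a long solenoid, L = μ₀N²A/ℓ.
L = (4π×10⁻⁷)(2160)²(8.762×10^-4)/(0.276 m) = 1.861×10^-2 H.

L ≈ 18.6 mH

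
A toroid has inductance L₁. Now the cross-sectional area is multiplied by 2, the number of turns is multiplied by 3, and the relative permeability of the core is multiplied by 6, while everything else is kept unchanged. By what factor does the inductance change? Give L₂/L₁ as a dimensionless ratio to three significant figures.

L₂/L₁ = 108

For a toroid, L ∝ μᵣN²A/R.
L₂/L₁ = (2) × (3)^2 × (6) = 108.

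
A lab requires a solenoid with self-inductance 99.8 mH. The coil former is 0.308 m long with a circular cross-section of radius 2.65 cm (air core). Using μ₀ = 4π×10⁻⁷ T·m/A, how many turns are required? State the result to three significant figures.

A = πr² = π(2.650×10^-2 m)² = 2.206×10^-3 m².
From L = μ₀N²A/ℓ, N = √(Lℓ / (μ₀A)).
N = √[(9.980×10^-2)(0.308) / ((4π×10⁻⁷)×2.206×10^-3)] = √(1.109×10^7) ≈ 3329.8.

N ≈ 3330 turns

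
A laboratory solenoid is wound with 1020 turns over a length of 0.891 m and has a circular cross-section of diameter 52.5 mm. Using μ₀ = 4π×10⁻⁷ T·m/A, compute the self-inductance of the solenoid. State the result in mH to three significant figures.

L ≈ 3.18 mH

A = π(d/2)² = π(2.625×10^-2 m)² = 2.1648×10^-3 m².
For a long solenoid, L = μ₀N²A/ℓ.
L = (4π×10⁻⁷)(1020)²(2.1648×10^-3)/(0.891 m) = 3.176×10^-3 H.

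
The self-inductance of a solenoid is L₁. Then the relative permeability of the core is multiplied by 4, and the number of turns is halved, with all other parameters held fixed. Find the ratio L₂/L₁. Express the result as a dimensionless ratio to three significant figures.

For a solenoid, L ∝ μᵣN²A/ℓ.
L₂/L₁ = (4) × (0.5)^2 = 1.00.

L₂/L₁ = 1.00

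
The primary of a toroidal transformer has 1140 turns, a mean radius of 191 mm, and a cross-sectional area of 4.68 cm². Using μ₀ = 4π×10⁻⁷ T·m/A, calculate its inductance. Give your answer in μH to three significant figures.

For a thin toroid, L = μ₀N²A/(2πR).
L = (4π×10⁻⁷)(1140)²(4.680×10^-4) / (2π×0.191 m) = 6.369×10^-4 H.

L ≈ 637 μH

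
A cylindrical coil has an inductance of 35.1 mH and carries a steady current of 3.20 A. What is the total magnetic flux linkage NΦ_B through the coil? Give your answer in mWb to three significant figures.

From L = NΦ_B/I, the flux linkage is NΦ_B = LI.
NΦ_B = (3.510×10^-2 H)(3.20 A) = 0.1123 Wb.

NΦ_B ≈ 112 mWb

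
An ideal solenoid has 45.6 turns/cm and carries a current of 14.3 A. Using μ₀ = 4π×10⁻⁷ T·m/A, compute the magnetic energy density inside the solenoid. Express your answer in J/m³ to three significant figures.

B = μ₀nI = (4π×10⁻⁷)(4.560×10^3)(14.3) = 8.194×10^-2 T.
u = B²/(2μ₀) = (8.194×10^-2)²/(2×4π×10⁻⁷) = 2.672×10^3 J/m³.

u ≈ 2670 J/m³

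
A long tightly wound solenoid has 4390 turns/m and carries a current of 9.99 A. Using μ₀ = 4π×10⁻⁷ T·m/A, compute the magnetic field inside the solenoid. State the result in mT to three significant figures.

B ≈ 55.1 mT

Inside a long solenoid, B = μ₀nI.
B = (4π×10⁻⁷)(4.390×10^3 m⁻¹)(9.99 A) = 5.511×10^-2 T.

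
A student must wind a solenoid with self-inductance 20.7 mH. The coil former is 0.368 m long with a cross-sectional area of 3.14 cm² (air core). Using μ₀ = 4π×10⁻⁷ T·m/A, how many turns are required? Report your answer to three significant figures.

N ≈ 4390 turns

A = 3.14 cm² = 3.140×10^-4 m².
From L = μ₀N²A/ℓ, N = √(Lℓ / (μ₀A)).
N = √[(2.070×10^-2)(0.368) / ((4π×10⁻⁷)×3.140×10^-4)] = √(1.931×10^7) ≈ 4393.8.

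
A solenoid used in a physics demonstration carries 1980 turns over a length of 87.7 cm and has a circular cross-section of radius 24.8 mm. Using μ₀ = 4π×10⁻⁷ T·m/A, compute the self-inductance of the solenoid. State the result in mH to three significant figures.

L ≈ 10.9 mH

A = πr² = π(2.480×10^-2 m)² = 1.932×10^-3 m².
For a long solenoid, L = μ₀N²A/ℓ.
L = (4π×10⁻⁷)(1980)²(1.932×10^-3)/(0.877 m) = 1.085×10^-2 H.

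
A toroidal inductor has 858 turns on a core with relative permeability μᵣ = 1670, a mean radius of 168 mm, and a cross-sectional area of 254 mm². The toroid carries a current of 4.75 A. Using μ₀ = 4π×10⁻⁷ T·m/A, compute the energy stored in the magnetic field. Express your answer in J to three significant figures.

L = μ₀μᵣN²A/(2πR) = (4π×10⁻⁷)(1670)(858)²(2.540×10^-4)/(2π×0.168) = 0.3717 H.
U = ½LI² = ½(0.3717)(4.75)² = 4.194 J.

U ≈ 4.19 J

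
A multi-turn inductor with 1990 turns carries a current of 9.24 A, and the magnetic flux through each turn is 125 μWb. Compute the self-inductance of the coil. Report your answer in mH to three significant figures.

Self-inductance is defined by L = NΦ_B/I (flux linkage over current).
L = (1990)(1.250×10^-4 Wb)/(9.24 A) = 2.692×10^-2 H.

L ≈ 26.9 mH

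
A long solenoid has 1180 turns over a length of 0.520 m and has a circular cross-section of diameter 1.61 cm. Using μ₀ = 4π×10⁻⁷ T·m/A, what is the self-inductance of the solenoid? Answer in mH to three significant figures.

A = π(d/2)² = π(8.050×10^-3 m)² = 2.036×10^-4 m².
For a long solenoid, L = μ₀N²A/ℓ.
L = (4π×10⁻⁷)(1180)²(2.036×10^-4)/(0.52 m) = 6.850×10^-4 H.

L ≈ 0.685 mH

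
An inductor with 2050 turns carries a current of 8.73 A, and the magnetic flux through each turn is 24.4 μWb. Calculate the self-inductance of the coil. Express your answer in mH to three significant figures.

L ≈ 5.73 mH

Self-inductance is defined by L = NΦ_B/I (flux linkage over current).
L = (2050)(2.440×10^-5 Wb)/(8.73 A) = 5.730×10^-3 H.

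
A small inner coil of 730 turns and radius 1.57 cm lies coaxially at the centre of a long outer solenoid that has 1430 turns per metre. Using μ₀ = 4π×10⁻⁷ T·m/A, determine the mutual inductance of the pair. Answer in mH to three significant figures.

The outer solenoid produces a uniform field B₁ = μ₀n₁I₁ across the inner coil,
so the flux linkage is N₂Φ = N₂B₁A₂ = μ₀n₁N₂A₂·I₁, giving M = μ₀n₁N₂A₂.
A₂ = πr² = π(1.570×10^-2 m)² = 7.744×10^-4 m².
M = (4π×10⁻⁷)(1430)(730)(7.744×10^-4) = 1.016×10^-3 H.

M ≈ 1.02 mH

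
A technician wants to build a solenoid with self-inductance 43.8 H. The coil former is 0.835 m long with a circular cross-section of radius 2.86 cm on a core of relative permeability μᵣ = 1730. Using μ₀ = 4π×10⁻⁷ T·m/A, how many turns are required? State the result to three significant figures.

N ≈ 2560 turns

A = πr² = π(2.860×10^-2 m)² = 2.570×10^-3 m².
From L = μ₀μᵣN²A/ℓ, N = √(Lℓ / (μ₀μᵣA)).
N = √[(43.8)(0.835) / ((4π×10⁻⁷)(1730)×2.570×10^-3)] = √(6.547×10^6) ≈ 2558.7.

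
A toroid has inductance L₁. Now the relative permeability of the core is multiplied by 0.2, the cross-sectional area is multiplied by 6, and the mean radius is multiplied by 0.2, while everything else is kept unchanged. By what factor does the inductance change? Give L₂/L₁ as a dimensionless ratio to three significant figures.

For a toroid, L ∝ μᵣN²A/R.
L₂/L₁ = (0.2) × (6) × (0.2)^-1 = 6.00.

L₂/L₁ = 6.00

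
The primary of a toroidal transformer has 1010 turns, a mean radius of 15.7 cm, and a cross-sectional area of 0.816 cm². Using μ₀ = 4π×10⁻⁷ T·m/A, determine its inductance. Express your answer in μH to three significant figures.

L ≈ 106 μH

For a thin toroid, L = μ₀N²A/(2πR).
L = (4π×10⁻⁷)(1010)²(8.160×10^-5) / (2π×0.157 m) = 1.060×10^-4 H.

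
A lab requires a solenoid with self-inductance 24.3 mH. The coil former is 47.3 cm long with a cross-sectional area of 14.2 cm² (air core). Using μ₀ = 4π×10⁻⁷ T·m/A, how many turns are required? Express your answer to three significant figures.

N ≈ 2540 turns

A = 14.2 cm² = 1.420×10^-3 m².
From L = μ₀N²A/ℓ, N = √(Lℓ / (μ₀A)).
N = √[(2.430×10^-2)(0.473) / ((4π×10⁻⁷)×1.420×10^-3)] = √(6.441×10^6) ≈ 2538.0.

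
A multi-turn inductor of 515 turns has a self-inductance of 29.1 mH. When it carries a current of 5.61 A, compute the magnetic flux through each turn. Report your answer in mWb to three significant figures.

From L = NΦ_B/I, the flux per turn is Φ_B = LI/N.
Φ_B = (2.910×10^-2 H)(5.61 A)/515 = 3.170×10^-4 Wb.

Φ_B ≈ 0.317 mWb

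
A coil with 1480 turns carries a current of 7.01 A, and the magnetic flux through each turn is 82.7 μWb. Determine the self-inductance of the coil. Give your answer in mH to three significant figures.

L ≈ 17.5 mH

Self-inductance is defined by L = NΦ_B/I (flux linkage over current).
L = (1480)(8.270×10^-5 Wb)/(7.01 A) = 1.746×10^-2 H.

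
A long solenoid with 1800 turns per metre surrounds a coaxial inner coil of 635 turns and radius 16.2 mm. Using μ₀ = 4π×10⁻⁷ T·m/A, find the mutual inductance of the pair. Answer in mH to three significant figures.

M ≈ 1.18 mH

The outer solenoid produces a uniform field B₁ = μ₀n₁I₁ across the inner coil,
so the flux linkage is N₂Φ = N₂B₁A₂ = μ₀n₁N₂A₂·I₁, giving M = μ₀n₁N₂A₂.
A₂ = πr² = π(1.620×10^-2 m)² = 8.2448×10^-4 m².
M = (4π×10⁻⁷)(1800)(635)(8.2448×10^-4) = 1.184×10^-3 H.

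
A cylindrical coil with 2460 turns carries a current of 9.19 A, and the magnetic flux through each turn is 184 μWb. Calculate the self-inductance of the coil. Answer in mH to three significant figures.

Self-inductance is defined by L = NΦ_B/I (flux linkage over current).
L = (2460)(1.840×10^-4 Wb)/(9.19 A) = 4.925×10^-2 H.

L ≈ 49.3 mH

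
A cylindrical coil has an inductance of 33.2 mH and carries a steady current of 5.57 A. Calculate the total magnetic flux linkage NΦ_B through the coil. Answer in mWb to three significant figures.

From L = NΦ_B/I, the flux linkage is NΦ_B = LI.
NΦ_B = (3.320×10^-2 H)(5.57 A) = 0.1849 Wb.

NΦ_B ≈ 185 mWb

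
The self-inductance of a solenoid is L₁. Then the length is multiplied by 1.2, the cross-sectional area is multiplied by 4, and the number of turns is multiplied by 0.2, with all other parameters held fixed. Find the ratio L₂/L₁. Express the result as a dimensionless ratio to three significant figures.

For a solenoid, L ∝ μᵣN²A/ℓ.
L₂/L₁ = (1.2)^-1 × (4) × (0.2)^2 = 0.133.

L₂/L₁ = 0.133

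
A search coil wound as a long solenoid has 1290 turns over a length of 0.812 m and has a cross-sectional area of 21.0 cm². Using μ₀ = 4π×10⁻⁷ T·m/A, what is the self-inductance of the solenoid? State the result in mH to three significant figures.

A = 21.0 cm² = 2.100×10^-3 m².
For a long solenoid, L = μ₀N²A/ℓ.
L = (4π×10⁻⁷)(1290)²(2.100×10^-3)/(0.812 m) = 5.408×10^-3 H.

L ≈ 5.41 mH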